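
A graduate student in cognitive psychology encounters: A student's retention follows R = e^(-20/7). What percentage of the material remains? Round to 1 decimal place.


R = e^(-t/S)
-t/S = -20/7 = -2.857143
R = e^(-2.857143) = 0.057433
Percentage = 0.057433 * 100
= 5.7


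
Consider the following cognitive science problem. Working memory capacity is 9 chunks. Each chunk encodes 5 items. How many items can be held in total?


Total items = chunks * items_per_chunk
= 9 * 5
= 45


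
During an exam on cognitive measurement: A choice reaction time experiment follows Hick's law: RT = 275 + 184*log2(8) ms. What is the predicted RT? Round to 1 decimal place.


RT = 275 + 184 * log2(8)
log2(8) = 3.0
RT = 275 + 184 * 3.0
= 275 + 552.0
= 827.0 ms


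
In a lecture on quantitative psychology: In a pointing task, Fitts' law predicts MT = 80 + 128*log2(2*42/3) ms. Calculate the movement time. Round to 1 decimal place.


MT = 80 + 128 * log2(2*42/3)
2D/W = 28.0
log2(28.0) = 4.8074
MT = 80 + 128 * 4.8074
= 695.3 ms


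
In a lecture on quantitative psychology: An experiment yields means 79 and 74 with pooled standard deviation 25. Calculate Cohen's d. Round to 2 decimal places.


Cohen's d = (M1 - M2) / S_pooled
= (79 - 74) / 25
= 5 / 25
= 0.20


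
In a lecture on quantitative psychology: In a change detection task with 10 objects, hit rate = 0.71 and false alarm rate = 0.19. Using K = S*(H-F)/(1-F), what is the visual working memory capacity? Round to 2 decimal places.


K = S * (H - F) / (1 - F)
H - F = 0.52
1 - F = 0.81
K = 10 * 0.52 / 0.81
= 6.42


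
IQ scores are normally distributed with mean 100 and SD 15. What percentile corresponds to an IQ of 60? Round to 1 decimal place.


z = (IQ - mean) / SD
z = (60 - 100) / 15 = -2.6667
Percentile = Phi(-2.6667) * 100
Phi(-2.6667) = 0.00383
= 0.4


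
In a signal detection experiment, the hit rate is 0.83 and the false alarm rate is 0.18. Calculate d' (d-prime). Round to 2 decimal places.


d' = z(HR) - z(FAR)
z(0.83) = 0.9542
z(0.18) = -0.9154
d' = 0.9542 - -0.9154
= 1.87


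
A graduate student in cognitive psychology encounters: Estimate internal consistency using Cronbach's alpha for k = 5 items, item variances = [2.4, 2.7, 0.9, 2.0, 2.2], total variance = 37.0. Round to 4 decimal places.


alpha = (k/(k-1)) * (1 - sum(s_i^2)/s_total^2)
sum(item variances) = 10.2
k/(k-1) = 5/4 = 1.25
1 - 10.2/37.0 = 1 - 0.275676 = 0.724324
alpha = 1.25 * 0.724324
= 0.9054


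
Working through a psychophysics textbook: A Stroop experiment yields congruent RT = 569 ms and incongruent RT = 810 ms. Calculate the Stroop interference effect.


Stroop effect = RT(incongruent) - RT(congruent)
= 810 - 569
= 241 ms


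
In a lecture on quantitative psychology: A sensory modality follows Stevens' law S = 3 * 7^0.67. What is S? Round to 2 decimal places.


S = 3 * 7^0.67
7^0.67 = 3.6831
S = 3 * 3.6831
= 11.05


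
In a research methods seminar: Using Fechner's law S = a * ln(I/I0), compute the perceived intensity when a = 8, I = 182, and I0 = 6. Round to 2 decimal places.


S = 8 * ln(182/6)
I/I0 = 30.333333
ln(30.333333) = 3.4122
S = 8 * 3.4122
= 27.30


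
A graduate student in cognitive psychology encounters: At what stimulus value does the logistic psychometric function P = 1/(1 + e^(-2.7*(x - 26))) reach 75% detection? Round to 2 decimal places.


At P = 0.75: 0.75 = 1/(1 + e^(-k*(x-x0)))
Solving: e^(-k*(x-x0)) = 1/3
x = x0 + ln(3)/k
ln(3) = 1.0986
x = 26 + 1.0986/2.7
= 26 + 0.4069
= 26.41


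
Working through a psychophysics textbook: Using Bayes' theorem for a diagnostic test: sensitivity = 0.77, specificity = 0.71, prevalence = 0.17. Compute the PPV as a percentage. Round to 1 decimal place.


PPV = (sens * prev) / (sens * prev + (1-spec) * (1-prev))
Numerator = 0.77 * 0.17 = 0.1309
P(positive and no disease) = (1 - spec) * (1 - prev) = (1 - 0.71) * (1 - 0.17) = 0.2407
Denominator = 0.1309 + 0.2407 = 0.3716
PPV = 0.1309 / 0.3716 = 0.35226
As percentage = 35.2


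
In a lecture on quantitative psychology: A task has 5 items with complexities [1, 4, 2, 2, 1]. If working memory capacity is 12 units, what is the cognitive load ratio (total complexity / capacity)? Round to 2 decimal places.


Total complexity = 1 + 4 + 2 + 2 + 1 = 10
Load = total / capacity = 10 / 12
= 0.83


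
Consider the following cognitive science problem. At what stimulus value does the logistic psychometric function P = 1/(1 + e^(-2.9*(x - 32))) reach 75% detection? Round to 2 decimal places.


At P = 0.75: 0.75 = 1/(1 + e^(-k*(x-x0)))
Solving: e^(-k*(x-x0)) = 1/3
x = x0 + ln(3)/k
ln(3) = 1.0986
x = 32 + 1.0986/2.9
= 32 + 0.3788
= 32.38


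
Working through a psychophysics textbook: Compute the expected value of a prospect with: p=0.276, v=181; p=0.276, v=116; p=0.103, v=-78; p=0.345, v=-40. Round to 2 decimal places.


EU = sum(p_i * v_i)
0.276 * 181 = 49.956
0.276 * 116 = 32.016
0.103 * -78 = -8.034
0.345 * -40 = -13.8
EU = 49.956 + 32.016 + -8.034 + -13.8
= 60.14


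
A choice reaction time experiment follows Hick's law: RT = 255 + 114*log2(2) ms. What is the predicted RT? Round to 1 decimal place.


RT = 255 + 114 * log2(2)
log2(2) = 1.0
RT = 255 + 114 * 1.0
= 255 + 114.0
= 369.0 ms


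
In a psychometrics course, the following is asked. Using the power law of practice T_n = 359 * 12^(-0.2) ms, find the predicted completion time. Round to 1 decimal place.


T_n = 359 * 12^(-0.2)
12^(-0.2) = 0.608364
T_n = 359 * 0.608364
= 218.4 ms


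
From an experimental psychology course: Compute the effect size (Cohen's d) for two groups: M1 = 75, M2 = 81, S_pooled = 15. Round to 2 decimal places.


Cohen's d = (M1 - M2) / S_pooled
= (75 - 81) / 15
= -6 / 15
= -0.40


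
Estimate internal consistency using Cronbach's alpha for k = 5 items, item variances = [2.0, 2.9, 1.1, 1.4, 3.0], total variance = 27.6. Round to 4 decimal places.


alpha = (k/(k-1)) * (1 - sum(s_i^2)/s_total^2)
sum(item variances) = 10.4
k/(k-1) = 5/4 = 1.25
1 - 10.4/27.6 = 1 - 0.376812 = 0.623188
alpha = 1.25 * 0.623188
= 0.7790


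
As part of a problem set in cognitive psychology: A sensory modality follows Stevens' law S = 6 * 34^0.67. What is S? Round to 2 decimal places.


S = 6 * 34^0.67
34^0.67 = 10.6192
S = 6 * 10.6192
= 63.72


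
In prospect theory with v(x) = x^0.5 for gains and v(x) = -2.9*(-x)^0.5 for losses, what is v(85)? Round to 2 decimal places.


Since x = 85 >= 0, use v(x) = x^0.5
85^0.5 = 9.2195
v(85) = 9.22


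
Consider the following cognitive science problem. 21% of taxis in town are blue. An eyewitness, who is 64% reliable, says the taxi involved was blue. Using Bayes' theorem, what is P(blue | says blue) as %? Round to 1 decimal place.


P(blue | says blue) = P(says blue | blue)*P(blue) / [P(says blue | blue)*P(blue) + P(says blue | not blue)*P(not blue)]
Numerator = 0.64 * 0.21 = 0.1344
False identification = 0.36 * 0.79 = 0.2844
P = 0.1344 / (0.1344 + 0.2844)
= 0.1344 / 0.4188
As percentage = 32.1


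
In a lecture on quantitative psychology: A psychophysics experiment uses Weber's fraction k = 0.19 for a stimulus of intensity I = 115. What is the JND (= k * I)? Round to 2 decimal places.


JND = k * I
JND = 0.19 * 115
= 21.85


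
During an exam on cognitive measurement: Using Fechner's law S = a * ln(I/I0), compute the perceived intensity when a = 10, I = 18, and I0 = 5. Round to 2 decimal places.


S = 10 * ln(18/5)
I/I0 = 3.6
ln(3.6) = 1.2809
S = 10 * 1.2809
= 12.81


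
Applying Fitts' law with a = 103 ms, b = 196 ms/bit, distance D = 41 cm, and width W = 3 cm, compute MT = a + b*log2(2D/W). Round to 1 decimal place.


MT = 103 + 196 * log2(2*41/3)
2D/W = 27.333333
log2(27.333333) = 4.7726
MT = 103 + 196 * 4.7726
= 1038.4 ms


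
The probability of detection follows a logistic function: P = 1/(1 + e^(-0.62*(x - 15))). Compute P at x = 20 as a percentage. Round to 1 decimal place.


P(x) = 1/(1 + e^(-0.62*(20 - 15)))
Exponent = -0.62 * 5 = -3.1
e^(-3.1) = 0.045049
P = 1/(1 + 0.045049) = 0.956893
Percentage = 95.7


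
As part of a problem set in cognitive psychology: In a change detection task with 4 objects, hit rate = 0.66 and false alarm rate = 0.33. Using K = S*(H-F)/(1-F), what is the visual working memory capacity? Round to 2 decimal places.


K = S * (H - F) / (1 - F)
H - F = 0.33
1 - F = 0.67
K = 4 * 0.33 / 0.67
= 1.97


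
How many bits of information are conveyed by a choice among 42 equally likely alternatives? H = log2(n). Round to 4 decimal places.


H = log2(n)
H = log2(42)
= 5.3923


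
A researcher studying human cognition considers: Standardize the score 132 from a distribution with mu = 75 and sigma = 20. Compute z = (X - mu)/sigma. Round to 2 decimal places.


z = (X - mu) / sigma
= (132 - 75) / 20
= 57 / 20
= 2.85


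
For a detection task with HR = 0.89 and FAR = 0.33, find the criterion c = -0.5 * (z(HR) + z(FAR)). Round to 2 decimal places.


c = -0.5 * (z(HR) + z(FAR))
z(0.89) = 1.2265
z(0.33) = -0.4399
c = -0.5 * (1.2265 + -0.4399)
= -0.5 * 0.7866
= -0.39


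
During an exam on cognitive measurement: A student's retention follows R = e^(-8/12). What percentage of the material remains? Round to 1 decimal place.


R = e^(-t/S)
-t/S = -8/12 = -0.666667
R = e^(-0.666667) = 0.513417
Percentage = 0.513417 * 100
= 51.3


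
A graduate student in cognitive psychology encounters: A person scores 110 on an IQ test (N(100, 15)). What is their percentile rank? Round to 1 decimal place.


z = (IQ - mean) / SD
z = (110 - 100) / 15 = 0.6667
Percentile = Phi(0.6667) * 100
Phi(0.6667) = 0.747518
= 74.8


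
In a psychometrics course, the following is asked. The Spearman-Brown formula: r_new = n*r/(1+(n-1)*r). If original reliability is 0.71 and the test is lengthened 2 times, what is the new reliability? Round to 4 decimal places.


r_new = n*r / (1 + (n-1)*r)
Numerator = 2 * 0.71 = 1.42
Denominator = 1 + 1 * 0.71 = 1.71
r_new = 1.42 / 1.71
= 0.8304


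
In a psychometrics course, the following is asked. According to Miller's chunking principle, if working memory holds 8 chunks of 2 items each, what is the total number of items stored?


Total items = chunks * items_per_chunk
= 8 * 2
= 16


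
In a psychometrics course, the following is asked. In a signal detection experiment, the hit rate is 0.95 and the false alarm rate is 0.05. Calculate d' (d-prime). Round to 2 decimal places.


d' = z(HR) - z(FAR)
z(0.95) = 1.6449
z(0.05) = -1.6449
d' = 1.6449 - -1.6449
= 3.29


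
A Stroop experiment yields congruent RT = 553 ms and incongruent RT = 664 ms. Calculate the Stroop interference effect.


Stroop effect = RT(incongruent) - RT(congruent)
= 664 - 553
= 111 ms


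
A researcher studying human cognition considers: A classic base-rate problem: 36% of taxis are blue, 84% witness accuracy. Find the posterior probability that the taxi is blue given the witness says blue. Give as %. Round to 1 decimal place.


P(blue | says blue) = P(says blue | blue)*P(blue) / [P(says blue | blue)*P(blue) + P(says blue | not blue)*P(not blue)]
Numerator = 0.84 * 0.36 = 0.3024
False identification = 0.16 * 0.64 = 0.1024
P = 0.3024 / (0.3024 + 0.1024)
= 0.3024 / 0.4048
As percentage = 74.7


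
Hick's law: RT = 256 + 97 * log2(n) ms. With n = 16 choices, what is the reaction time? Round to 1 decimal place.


RT = 256 + 97 * log2(16)
log2(16) = 4.0
RT = 256 + 97 * 4.0
= 256 + 388.0
= 644.0 ms


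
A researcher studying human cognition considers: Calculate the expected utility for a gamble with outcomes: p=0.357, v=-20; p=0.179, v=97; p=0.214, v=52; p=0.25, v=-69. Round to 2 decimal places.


EU = sum(p_i * v_i)
0.357 * -20 = -7.14
0.179 * 97 = 17.363
0.214 * 52 = 11.128
0.25 * -69 = -17.25
EU = -7.14 + 17.363 + 11.128 + -17.25
= 4.10


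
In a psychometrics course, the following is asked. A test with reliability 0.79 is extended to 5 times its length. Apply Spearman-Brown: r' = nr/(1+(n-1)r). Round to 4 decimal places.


r_new = n*r / (1 + (n-1)*r)
Numerator = 5 * 0.79 = 3.95
Denominator = 1 + 4 * 0.79 = 4.16
r_new = 3.95 / 4.16
= 0.9495


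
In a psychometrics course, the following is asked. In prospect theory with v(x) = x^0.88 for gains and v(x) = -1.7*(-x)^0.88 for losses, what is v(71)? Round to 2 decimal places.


Since x = 71 >= 0, use v(x) = x^0.88
71^0.88 = 42.5704
v(71) = 42.57


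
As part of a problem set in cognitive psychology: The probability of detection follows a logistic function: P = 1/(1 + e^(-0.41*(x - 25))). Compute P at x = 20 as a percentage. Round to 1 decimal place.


P(x) = 1/(1 + e^(-0.41*(20 - 25)))
Exponent = -0.41 * -5 = 2.05
e^(2.05) = 7.767901
P = 1/(1 + 7.767901) = 0.114052
Percentage = 11.4


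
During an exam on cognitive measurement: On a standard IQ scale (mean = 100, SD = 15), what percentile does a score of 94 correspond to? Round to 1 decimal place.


z = (IQ - mean) / SD
z = (94 - 100) / 15 = -0.4
Percentile = Phi(-0.4) * 100
Phi(-0.4) = 0.344578
= 34.5


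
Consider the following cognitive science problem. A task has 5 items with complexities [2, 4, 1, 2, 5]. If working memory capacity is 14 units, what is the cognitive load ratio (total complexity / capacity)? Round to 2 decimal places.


Total complexity = 2 + 4 + 1 + 2 + 5 = 14
Load = total / capacity = 14 / 14
= 1.00


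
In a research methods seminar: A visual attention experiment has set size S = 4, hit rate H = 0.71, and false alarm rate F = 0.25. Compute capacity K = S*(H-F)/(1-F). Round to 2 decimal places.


K = S * (H - F) / (1 - F)
H - F = 0.46
1 - F = 0.75
K = 4 * 0.46 / 0.75
= 2.45


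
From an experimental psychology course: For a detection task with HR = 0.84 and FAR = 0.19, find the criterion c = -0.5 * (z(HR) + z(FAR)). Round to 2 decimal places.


c = -0.5 * (z(HR) + z(FAR))
z(0.84) = 0.9945
z(0.19) = -0.8779
c = -0.5 * (0.9945 + -0.8779)
= -0.5 * 0.1166
= -0.06


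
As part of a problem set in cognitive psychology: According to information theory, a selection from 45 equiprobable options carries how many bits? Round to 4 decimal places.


H = log2(n)
H = log2(45)
= 5.4919


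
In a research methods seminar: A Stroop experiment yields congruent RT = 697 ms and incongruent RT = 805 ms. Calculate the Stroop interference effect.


Stroop effect = RT(incongruent) - RT(congruent)
= 805 - 697
= 108 ms


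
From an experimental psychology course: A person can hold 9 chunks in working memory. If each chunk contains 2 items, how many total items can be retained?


Total items = chunks * items_per_chunk
= 9 * 2
= 18


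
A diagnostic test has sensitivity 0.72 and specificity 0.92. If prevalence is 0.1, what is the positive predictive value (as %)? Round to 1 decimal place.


PPV = (sens * prev) / (sens * prev + (1-spec) * (1-prev))
Numerator = 0.72 * 0.1 = 0.072
P(positive and no disease) = (1 - spec) * (1 - prev) = (1 - 0.92) * (1 - 0.1) = 0.072
Denominator = 0.072 + 0.072 = 0.144
PPV = 0.072 / 0.144 = 0.5
As percentage = 50.0


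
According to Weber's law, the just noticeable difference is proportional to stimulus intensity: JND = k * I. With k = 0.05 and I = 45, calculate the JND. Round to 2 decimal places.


JND = k * I
JND = 0.05 * 45
= 2.25


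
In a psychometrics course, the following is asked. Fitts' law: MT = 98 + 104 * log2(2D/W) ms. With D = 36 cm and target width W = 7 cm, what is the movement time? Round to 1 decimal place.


MT = 98 + 104 * log2(2*36/7)
2D/W = 10.285714
log2(10.285714) = 3.3626
MT = 98 + 104 * 3.3626
= 447.7 ms


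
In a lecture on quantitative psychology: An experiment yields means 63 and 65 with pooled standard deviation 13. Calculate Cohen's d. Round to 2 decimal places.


Cohen's d = (M1 - M2) / S_pooled
= (63 - 65) / 13
= -2 / 13
= -0.15


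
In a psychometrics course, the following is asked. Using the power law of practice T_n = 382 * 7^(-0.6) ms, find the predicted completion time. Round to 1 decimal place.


T_n = 382 * 7^(-0.6)
7^(-0.6) = 0.311129
T_n = 382 * 0.311129
= 118.9 ms


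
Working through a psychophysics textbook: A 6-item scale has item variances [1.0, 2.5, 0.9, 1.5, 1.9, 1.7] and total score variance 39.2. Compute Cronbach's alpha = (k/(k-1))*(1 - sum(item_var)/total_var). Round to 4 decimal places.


alpha = (k/(k-1)) * (1 - sum(s_i^2)/s_total^2)
sum(item variances) = 9.5
k/(k-1) = 6/5 = 1.2
1 - 9.5/39.2 = 1 - 0.242347 = 0.757653
alpha = 1.2 * 0.757653
= 0.9092


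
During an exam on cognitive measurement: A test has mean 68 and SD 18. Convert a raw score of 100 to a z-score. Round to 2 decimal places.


z = (X - mu) / sigma
= (100 - 68) / 18
= 32 / 18
= 1.78


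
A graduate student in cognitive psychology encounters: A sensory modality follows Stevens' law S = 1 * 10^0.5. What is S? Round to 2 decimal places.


S = 1 * 10^0.5
10^0.5 = 3.1623
S = 1 * 3.1623
= 3.16


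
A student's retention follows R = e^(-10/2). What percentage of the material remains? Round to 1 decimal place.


R = e^(-t/S)
-t/S = -10/2 = -5.0
R = e^(-5.0) = 0.006738
Percentage = 0.006738 * 100
= 0.7


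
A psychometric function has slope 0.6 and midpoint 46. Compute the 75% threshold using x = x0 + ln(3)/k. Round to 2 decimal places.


At P = 0.75: 0.75 = 1/(1 + e^(-k*(x-x0)))
Solving: e^(-k*(x-x0)) = 1/3
x = x0 + ln(3)/k
ln(3) = 1.0986
x = 46 + 1.0986/0.6
= 46 + 1.831
= 47.83


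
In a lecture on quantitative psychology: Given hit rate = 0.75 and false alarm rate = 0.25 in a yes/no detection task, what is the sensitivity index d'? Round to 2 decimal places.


d' = z(HR) - z(FAR)
z(0.75) = 0.6745
z(0.25) = -0.6745
d' = 0.6745 - -0.6745
= 1.35


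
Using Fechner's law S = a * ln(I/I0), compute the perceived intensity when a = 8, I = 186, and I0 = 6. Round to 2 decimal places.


S = 8 * ln(186/6)
I/I0 = 31.0
ln(31.0) = 3.434
S = 8 * 3.434
= 27.47


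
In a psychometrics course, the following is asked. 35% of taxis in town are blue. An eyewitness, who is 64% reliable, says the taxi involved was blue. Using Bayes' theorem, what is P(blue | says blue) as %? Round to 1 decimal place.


P(blue | says blue) = P(says blue | blue)*P(blue) / [P(says blue | blue)*P(blue) + P(says blue | not blue)*P(not blue)]
Numerator = 0.64 * 0.35 = 0.224
False identification = 0.36 * 0.65 = 0.234
P = 0.224 / (0.224 + 0.234)
= 0.224 / 0.458
As percentage = 48.9


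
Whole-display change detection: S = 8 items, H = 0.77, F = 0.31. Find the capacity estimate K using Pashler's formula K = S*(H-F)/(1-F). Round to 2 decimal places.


K = S * (H - F) / (1 - F)
H - F = 0.46
1 - F = 0.69
K = 8 * 0.46 / 0.69
= 5.33


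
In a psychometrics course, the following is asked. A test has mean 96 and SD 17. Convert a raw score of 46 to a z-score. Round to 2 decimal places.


z = (X - mu) / sigma
= (46 - 96) / 17
= -50 / 17
= -2.94


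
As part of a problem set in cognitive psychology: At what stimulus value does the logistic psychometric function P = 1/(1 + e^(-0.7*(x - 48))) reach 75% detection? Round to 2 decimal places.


At P = 0.75: 0.75 = 1/(1 + e^(-k*(x-x0)))
Solving: e^(-k*(x-x0)) = 1/3
x = x0 + ln(3)/k
ln(3) = 1.0986
x = 48 + 1.0986/0.7
= 48 + 1.5694
= 49.57


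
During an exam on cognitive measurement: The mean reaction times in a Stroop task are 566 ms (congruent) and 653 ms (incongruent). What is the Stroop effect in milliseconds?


Stroop effect = RT(incongruent) - RT(congruent)
= 653 - 566
= 87 ms


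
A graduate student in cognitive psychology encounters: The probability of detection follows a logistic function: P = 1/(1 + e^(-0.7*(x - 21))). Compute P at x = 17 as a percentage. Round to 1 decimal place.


P(x) = 1/(1 + e^(-0.7*(17 - 21)))
Exponent = -0.7 * -4 = 2.8
e^(2.8) = 16.444647
P = 1/(1 + 16.444647) = 0.057324
Percentage = 5.7


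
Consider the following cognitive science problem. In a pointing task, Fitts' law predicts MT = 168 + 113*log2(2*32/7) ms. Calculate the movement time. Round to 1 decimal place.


MT = 168 + 113 * log2(2*32/7)
2D/W = 9.142857
log2(9.142857) = 3.1926
MT = 168 + 113 * 3.1926
= 528.8 ms


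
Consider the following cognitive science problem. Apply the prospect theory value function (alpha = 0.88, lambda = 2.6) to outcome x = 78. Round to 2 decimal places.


Since x = 78 >= 0, use v(x) = x^0.88
78^0.88 = 46.2427
v(78) = 46.24


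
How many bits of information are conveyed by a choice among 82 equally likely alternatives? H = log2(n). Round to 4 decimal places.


H = log2(n)
H = log2(82)
= 6.3576


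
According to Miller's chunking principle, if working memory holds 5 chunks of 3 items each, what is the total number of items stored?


Total items = chunks * items_per_chunk
= 5 * 3
= 15


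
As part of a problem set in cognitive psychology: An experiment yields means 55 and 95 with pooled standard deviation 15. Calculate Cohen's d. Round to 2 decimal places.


Cohen's d = (M1 - M2) / S_pooled
= (55 - 95) / 15
= -40 / 15
= -2.67


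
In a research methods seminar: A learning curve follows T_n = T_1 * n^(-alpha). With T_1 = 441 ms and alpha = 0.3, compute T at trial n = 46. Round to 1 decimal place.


T_n = 441 * 46^(-0.3)
46^(-0.3) = 0.317083
T_n = 441 * 0.317083
= 139.8 ms


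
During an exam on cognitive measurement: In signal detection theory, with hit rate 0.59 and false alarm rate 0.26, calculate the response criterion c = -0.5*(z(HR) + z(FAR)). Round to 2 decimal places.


c = -0.5 * (z(HR) + z(FAR))
z(0.59) = 0.2275
z(0.26) = -0.6433
c = -0.5 * (0.2275 + -0.6433)
= -0.5 * -0.4158
= 0.21


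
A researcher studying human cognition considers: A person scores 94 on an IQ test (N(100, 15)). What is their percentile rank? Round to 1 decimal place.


z = (IQ - mean) / SD
z = (94 - 100) / 15 = -0.4
Percentile = Phi(-0.4) * 100
Phi(-0.4) = 0.344578
= 34.5


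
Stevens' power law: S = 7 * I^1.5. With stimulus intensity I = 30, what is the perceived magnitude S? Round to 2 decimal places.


S = 7 * 30^1.5
30^1.5 = 164.3168
S = 7 * 164.3168
= 1150.22


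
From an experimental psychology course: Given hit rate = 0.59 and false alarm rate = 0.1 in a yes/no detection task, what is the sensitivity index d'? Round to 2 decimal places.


d' = z(HR) - z(FAR)
z(0.59) = 0.2275
z(0.1) = -1.2816
d' = 0.2275 - -1.2816
= 1.51


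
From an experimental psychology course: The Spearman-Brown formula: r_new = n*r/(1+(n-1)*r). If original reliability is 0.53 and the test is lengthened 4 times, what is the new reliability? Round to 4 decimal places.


r_new = n*r / (1 + (n-1)*r)
Numerator = 4 * 0.53 = 2.12
Denominator = 1 + 3 * 0.53 = 2.59
r_new = 2.12 / 2.59
= 0.8185


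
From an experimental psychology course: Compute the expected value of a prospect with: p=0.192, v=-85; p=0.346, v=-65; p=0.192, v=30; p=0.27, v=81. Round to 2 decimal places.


EU = sum(p_i * v_i)
0.192 * -85 = -16.32
0.346 * -65 = -22.49
0.192 * 30 = 5.76
0.27 * 81 = 21.87
EU = -16.32 + -22.49 + 5.76 + 21.87
= -11.18


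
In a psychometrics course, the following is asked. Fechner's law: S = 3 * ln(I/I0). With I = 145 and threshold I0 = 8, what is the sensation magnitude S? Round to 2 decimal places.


S = 3 * ln(145/8)
I/I0 = 18.125
ln(18.125) = 2.8973
S = 3 * 2.8973
= 8.69


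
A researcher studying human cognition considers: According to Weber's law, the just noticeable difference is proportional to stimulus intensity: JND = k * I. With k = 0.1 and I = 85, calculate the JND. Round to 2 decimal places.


JND = k * I
JND = 0.1 * 85
= 8.50


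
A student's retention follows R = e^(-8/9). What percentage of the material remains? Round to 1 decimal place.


R = e^(-t/S)
-t/S = -8/9 = -0.888889
R = e^(-0.888889) = 0.411112
Percentage = 0.411112 * 100
= 41.1


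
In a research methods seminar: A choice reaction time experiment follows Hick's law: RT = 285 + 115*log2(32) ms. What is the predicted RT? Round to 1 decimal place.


RT = 285 + 115 * log2(32)
log2(32) = 5.0
RT = 285 + 115 * 5.0
= 285 + 575.0
= 860.0 ms


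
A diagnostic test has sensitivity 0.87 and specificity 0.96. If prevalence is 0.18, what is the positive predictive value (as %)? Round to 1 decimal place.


PPV = (sens * prev) / (sens * prev + (1-spec) * (1-prev))
Numerator = 0.87 * 0.18 = 0.1566
P(positive and no disease) = (1 - spec) * (1 - prev) = (1 - 0.96) * (1 - 0.18) = 0.0328
Denominator = 0.1566 + 0.0328 = 0.1894
PPV = 0.1566 / 0.1894 = 0.826822
As percentage = 82.7


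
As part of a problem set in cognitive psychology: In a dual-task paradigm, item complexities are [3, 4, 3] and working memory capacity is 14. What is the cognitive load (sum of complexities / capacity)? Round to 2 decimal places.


Total complexity = 3 + 4 + 3 = 10
Load = total / capacity = 10 / 14
= 0.71


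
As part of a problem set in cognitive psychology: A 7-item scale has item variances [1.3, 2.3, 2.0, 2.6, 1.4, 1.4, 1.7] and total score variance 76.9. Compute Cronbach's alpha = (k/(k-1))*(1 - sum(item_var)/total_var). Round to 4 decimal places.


alpha = (k/(k-1)) * (1 - sum(s_i^2)/s_total^2)
sum(item variances) = 12.7
k/(k-1) = 7/6 = 1.166667
1 - 12.7/76.9 = 1 - 0.16515 = 0.83485
alpha = 1.166667 * 0.83485
= 0.9740


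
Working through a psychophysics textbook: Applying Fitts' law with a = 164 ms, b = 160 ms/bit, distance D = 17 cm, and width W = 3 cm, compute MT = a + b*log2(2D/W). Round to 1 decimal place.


MT = 164 + 160 * log2(2*17/3)
2D/W = 11.333333
log2(11.333333) = 3.5025
MT = 164 + 160 * 3.5025
= 724.4 ms


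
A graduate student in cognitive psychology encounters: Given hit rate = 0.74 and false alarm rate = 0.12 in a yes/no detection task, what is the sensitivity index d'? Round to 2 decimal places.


d' = z(HR) - z(FAR)
z(0.74) = 0.6433
z(0.12) = -1.175
d' = 0.6433 - -1.175
= 1.82


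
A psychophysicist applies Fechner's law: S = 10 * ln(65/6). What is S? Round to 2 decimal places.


S = 10 * ln(65/6)
I/I0 = 10.833333
ln(10.833333) = 2.3826
S = 10 * 2.3826
= 23.83


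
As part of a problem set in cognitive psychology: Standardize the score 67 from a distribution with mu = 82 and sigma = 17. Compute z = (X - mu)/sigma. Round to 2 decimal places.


z = (X - mu) / sigma
= (67 - 82) / 17
= -15 / 17
= -0.88


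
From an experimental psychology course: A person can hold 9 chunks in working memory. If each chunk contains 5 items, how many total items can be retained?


Total items = chunks * items_per_chunk
= 9 * 5
= 45


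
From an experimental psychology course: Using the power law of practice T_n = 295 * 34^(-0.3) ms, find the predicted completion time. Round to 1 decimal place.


T_n = 295 * 34^(-0.3)
34^(-0.3) = 0.347181
T_n = 295 * 0.347181
= 102.4 ms


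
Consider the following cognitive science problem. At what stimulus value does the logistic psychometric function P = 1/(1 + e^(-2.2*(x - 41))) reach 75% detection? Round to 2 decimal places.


At P = 0.75: 0.75 = 1/(1 + e^(-k*(x-x0)))
Solving: e^(-k*(x-x0)) = 1/3
x = x0 + ln(3)/k
ln(3) = 1.0986
x = 41 + 1.0986/2.2
= 41 + 0.4994
= 41.50


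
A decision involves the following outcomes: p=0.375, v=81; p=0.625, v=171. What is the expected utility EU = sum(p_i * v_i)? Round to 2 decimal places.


EU = sum(p_i * v_i)
0.375 * 81 = 30.375
0.625 * 171 = 106.875
EU = 30.375 + 106.875
= 137.25


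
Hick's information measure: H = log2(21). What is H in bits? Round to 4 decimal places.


H = log2(n)
H = log2(21)
= 4.3923


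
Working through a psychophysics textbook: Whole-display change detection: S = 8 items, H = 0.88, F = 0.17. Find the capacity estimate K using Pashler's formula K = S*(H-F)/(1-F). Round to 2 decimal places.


K = S * (H - F) / (1 - F)
H - F = 0.71
1 - F = 0.83
K = 8 * 0.71 / 0.83
= 6.84


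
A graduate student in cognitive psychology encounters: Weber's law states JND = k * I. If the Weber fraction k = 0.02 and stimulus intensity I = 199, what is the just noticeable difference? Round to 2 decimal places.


JND = k * I
JND = 0.02 * 199
= 3.98


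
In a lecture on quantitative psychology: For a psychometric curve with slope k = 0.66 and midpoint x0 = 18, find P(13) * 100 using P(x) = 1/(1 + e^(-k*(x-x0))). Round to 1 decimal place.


P(x) = 1/(1 + e^(-0.66*(13 - 18)))
Exponent = -0.66 * -5 = 3.3
e^(3.3) = 27.112639
P = 1/(1 + 27.112639) = 0.035571
Percentage = 3.6


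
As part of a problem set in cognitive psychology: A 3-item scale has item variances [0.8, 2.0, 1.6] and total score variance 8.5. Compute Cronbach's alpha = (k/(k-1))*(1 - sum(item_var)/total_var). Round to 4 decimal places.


alpha = (k/(k-1)) * (1 - sum(s_i^2)/s_total^2)
sum(item variances) = 4.4
k/(k-1) = 3/2 = 1.5
1 - 4.4/8.5 = 1 - 0.517647 = 0.482353
alpha = 1.5 * 0.482353
= 0.7235


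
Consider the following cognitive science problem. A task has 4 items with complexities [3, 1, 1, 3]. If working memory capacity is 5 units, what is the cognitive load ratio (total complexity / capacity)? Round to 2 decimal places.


Total complexity = 3 + 1 + 1 + 3 = 8
Load = total / capacity = 8 / 5
= 1.60


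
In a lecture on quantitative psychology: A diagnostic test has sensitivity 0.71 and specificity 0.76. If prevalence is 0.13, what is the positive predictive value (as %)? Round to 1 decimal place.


PPV = (sens * prev) / (sens * prev + (1-spec) * (1-prev))
Numerator = 0.71 * 0.13 = 0.0923
P(positive and no disease) = (1 - spec) * (1 - prev) = (1 - 0.76) * (1 - 0.13) = 0.2088
Denominator = 0.0923 + 0.2088 = 0.3011
PPV = 0.0923 / 0.3011 = 0.306543
As percentage = 30.7


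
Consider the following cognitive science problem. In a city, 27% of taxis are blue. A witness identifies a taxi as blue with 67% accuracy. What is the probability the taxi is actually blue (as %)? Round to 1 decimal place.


P(blue | says blue) = P(says blue | blue)*P(blue) / [P(says blue | blue)*P(blue) + P(says blue | not blue)*P(not blue)]
Numerator = 0.67 * 0.27 = 0.1809
False identification = 0.33 * 0.73 = 0.2409
P = 0.1809 / (0.1809 + 0.2409)
= 0.1809 / 0.4218
As percentage = 42.9


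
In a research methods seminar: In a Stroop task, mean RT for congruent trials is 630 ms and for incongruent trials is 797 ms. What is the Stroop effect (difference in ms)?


Stroop effect = RT(incongruent) - RT(congruent)
= 797 - 630
= 167 ms


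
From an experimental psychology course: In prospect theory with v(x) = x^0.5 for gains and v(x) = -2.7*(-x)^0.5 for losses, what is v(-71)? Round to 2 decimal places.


Since x = -71 < 0, use v(x) = -lambda*(-x)^alpha
(-x) = 71
71^0.5 = 8.4261
v(-71) = -2.7 * 8.4261
= -22.75


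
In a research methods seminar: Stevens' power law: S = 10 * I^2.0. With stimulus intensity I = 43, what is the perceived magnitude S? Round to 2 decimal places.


S = 10 * 43^2.0
43^2.0 = 1849.0
S = 10 * 1849.0
= 18490.00


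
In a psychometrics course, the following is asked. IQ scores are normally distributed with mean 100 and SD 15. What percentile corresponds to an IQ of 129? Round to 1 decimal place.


z = (IQ - mean) / SD
z = (129 - 100) / 15 = 1.9333
Percentile = Phi(1.9333) * 100
Phi(1.9333) = 0.9734
= 97.3


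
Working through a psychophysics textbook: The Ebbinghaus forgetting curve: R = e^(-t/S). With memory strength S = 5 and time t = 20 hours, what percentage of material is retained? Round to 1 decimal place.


R = e^(-t/S)
-t/S = -20/5 = -4.0
R = e^(-4.0) = 0.018316
Percentage = 0.018316 * 100
= 1.8


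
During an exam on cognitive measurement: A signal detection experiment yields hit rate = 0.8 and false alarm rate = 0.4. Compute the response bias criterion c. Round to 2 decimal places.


c = -0.5 * (z(HR) + z(FAR))
z(0.8) = 0.8416
z(0.4) = -0.2533
c = -0.5 * (0.8416 + -0.2533)
= -0.5 * 0.5883
= -0.29


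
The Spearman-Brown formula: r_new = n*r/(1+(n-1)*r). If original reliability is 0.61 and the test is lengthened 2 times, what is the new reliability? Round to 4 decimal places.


r_new = n*r / (1 + (n-1)*r)
Numerator = 2 * 0.61 = 1.22
Denominator = 1 + 1 * 0.61 = 1.61
r_new = 1.22 / 1.61
= 0.7578


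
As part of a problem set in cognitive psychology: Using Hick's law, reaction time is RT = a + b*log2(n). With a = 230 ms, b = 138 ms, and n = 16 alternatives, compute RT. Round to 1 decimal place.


RT = 230 + 138 * log2(16)
log2(16) = 4.0
RT = 230 + 138 * 4.0
= 230 + 552.0
= 782.0 ms


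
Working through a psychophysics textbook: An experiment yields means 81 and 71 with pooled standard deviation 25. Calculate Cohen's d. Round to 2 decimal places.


Cohen's d = (M1 - M2) / S_pooled
= (81 - 71) / 25
= 10 / 25
= 0.40


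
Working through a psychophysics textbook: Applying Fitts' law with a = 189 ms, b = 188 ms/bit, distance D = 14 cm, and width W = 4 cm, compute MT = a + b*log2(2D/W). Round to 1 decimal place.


MT = 189 + 188 * log2(2*14/4)
2D/W = 7.0
log2(7.0) = 2.8074
MT = 189 + 188 * 2.8074
= 716.8 ms


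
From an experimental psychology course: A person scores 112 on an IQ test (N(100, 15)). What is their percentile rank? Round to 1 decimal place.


z = (IQ - mean) / SD
z = (112 - 100) / 15 = 0.8
Percentile = Phi(0.8) * 100
Phi(0.8) = 0.788145
= 78.8


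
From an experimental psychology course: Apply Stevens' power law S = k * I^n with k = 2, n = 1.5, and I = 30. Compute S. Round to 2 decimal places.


S = 2 * 30^1.5
30^1.5 = 164.3168
S = 2 * 164.3168
= 328.63


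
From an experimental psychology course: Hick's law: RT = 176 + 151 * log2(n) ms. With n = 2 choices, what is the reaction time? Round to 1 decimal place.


RT = 176 + 151 * log2(2)
log2(2) = 1.0
RT = 176 + 151 * 1.0
= 176 + 151.0
= 327.0 ms


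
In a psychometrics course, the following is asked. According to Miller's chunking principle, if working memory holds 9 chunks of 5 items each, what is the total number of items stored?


Total items = chunks * items_per_chunk
= 9 * 5
= 45


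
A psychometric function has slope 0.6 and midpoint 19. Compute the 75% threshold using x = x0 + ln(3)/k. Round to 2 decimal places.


At P = 0.75: 0.75 = 1/(1 + e^(-k*(x-x0)))
Solving: e^(-k*(x-x0)) = 1/3
x = x0 + ln(3)/k
ln(3) = 1.0986
x = 19 + 1.0986/0.6
= 19 + 1.831
= 20.83


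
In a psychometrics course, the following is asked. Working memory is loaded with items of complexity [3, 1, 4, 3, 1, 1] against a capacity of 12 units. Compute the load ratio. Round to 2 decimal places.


Total complexity = 3 + 1 + 4 + 3 + 1 + 1 = 13
Load = total / capacity = 13 / 12
= 1.08


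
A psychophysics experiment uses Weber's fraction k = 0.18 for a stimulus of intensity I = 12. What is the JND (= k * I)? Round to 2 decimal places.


JND = k * I
JND = 0.18 * 12
= 2.16


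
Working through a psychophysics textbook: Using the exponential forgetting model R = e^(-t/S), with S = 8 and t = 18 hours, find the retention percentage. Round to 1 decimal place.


R = e^(-t/S)
-t/S = -18/8 = -2.25
R = e^(-2.25) = 0.105399
Percentage = 0.105399 * 100
= 10.5


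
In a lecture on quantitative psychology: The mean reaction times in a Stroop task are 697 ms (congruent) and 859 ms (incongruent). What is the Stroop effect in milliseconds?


Stroop effect = RT(incongruent) - RT(congruent)
= 859 - 697
= 162 ms


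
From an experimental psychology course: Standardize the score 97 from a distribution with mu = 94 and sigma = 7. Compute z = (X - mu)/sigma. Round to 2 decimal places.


z = (X - mu) / sigma
= (97 - 94) / 7
= 3 / 7
= 0.43


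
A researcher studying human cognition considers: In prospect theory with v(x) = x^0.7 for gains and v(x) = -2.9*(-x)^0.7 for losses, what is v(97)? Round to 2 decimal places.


Since x = 97 >= 0, use v(x) = x^0.7
97^0.7 = 24.589
v(97) = 24.59


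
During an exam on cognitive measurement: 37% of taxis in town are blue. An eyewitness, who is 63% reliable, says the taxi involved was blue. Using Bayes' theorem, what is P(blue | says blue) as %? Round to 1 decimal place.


P(blue | says blue) = P(says blue | blue)*P(blue) / [P(says blue | blue)*P(blue) + P(says blue | not blue)*P(not blue)]
Numerator = 0.63 * 0.37 = 0.2331
False identification = 0.37 * 0.63 = 0.2331
P = 0.2331 / (0.2331 + 0.2331)
= 0.2331 / 0.4662
As percentage = 50.0


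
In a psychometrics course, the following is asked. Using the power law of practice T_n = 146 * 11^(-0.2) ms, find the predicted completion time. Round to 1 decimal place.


T_n = 146 * 11^(-0.2)
11^(-0.2) = 0.619044
T_n = 146 * 0.619044
= 90.4 ms


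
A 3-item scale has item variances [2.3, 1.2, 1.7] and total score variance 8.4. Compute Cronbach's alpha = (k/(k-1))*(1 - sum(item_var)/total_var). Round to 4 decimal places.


alpha = (k/(k-1)) * (1 - sum(s_i^2)/s_total^2)
sum(item variances) = 5.2
k/(k-1) = 3/2 = 1.5
1 - 5.2/8.4 = 1 - 0.619048 = 0.380952
alpha = 1.5 * 0.380952
= 0.5714


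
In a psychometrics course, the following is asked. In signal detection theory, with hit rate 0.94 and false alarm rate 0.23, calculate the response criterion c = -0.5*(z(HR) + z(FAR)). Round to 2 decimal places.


c = -0.5 * (z(HR) + z(FAR))
z(0.94) = 1.5548
z(0.23) = -0.7388
c = -0.5 * (1.5548 + -0.7388)
= -0.5 * 0.816
= -0.41


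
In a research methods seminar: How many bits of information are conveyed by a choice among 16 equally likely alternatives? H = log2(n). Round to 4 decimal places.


H = log2(n)
H = log2(16)
= 4.0000


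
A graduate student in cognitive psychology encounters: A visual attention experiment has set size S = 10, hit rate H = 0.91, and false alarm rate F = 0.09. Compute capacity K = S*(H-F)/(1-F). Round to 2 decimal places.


K = S * (H - F) / (1 - F)
H - F = 0.82
1 - F = 0.91
K = 10 * 0.82 / 0.91
= 9.01


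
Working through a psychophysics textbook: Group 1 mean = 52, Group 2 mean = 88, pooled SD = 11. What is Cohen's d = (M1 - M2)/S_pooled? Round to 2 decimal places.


Cohen's d = (M1 - M2) / S_pooled
= (52 - 88) / 11
= -36 / 11
= -3.27


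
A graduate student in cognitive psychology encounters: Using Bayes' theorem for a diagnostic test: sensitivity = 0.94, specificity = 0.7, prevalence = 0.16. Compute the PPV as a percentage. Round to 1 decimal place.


PPV = (sens * prev) / (sens * prev + (1-spec) * (1-prev))
Numerator = 0.94 * 0.16 = 0.1504
P(positive and no disease) = (1 - spec) * (1 - prev) = (1 - 0.7) * (1 - 0.16) = 0.252
Denominator = 0.1504 + 0.252 = 0.4024
PPV = 0.1504 / 0.4024 = 0.373757
As percentage = 37.4


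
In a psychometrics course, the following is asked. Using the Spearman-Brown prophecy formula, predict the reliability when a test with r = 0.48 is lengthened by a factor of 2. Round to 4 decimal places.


r_new = n*r / (1 + (n-1)*r)
Numerator = 2 * 0.48 = 0.96
Denominator = 1 + 1 * 0.48 = 1.48
r_new = 0.96 / 1.48
= 0.6486


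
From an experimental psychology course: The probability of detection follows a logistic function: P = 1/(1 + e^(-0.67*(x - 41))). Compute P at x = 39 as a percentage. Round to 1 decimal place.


P(x) = 1/(1 + e^(-0.67*(39 - 41)))
Exponent = -0.67 * -2 = 1.34
e^(1.34) = 3.819044
P = 1/(1 + 3.819044) = 0.20751
Percentage = 20.8


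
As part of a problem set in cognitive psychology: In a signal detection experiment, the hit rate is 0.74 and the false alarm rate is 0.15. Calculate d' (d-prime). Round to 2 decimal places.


d' = z(HR) - z(FAR)
z(0.74) = 0.6433
z(0.15) = -1.0364
d' = 0.6433 - -1.0364
= 1.68


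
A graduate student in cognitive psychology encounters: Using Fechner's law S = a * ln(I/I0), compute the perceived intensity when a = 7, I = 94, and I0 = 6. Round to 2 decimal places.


S = 7 * ln(94/6)
I/I0 = 15.666667
ln(15.666667) = 2.7515
S = 7 * 2.7515
= 19.26


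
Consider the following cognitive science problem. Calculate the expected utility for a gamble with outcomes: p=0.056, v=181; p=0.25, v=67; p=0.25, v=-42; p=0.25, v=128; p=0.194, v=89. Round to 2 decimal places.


EU = sum(p_i * v_i)
0.056 * 181 = 10.136
0.25 * 67 = 16.75
0.25 * -42 = -10.5
0.25 * 128 = 32.0
0.194 * 89 = 17.266
EU = 10.136 + 16.75 + -10.5 + 32.0 + 17.266
= 65.65
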